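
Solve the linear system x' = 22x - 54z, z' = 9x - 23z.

x(t) = 3K_1e^(4t) - 2K_2e^(-5t), z(t) = K_1e^(4t) - K_2e^(-5t)

Coefficient matrix A = [[22, -54], [9, -23]].
Characteristic polynomial det(A - λI) = λ^2 + λ - 20 = 0.
Eigenvalues λ = 4, -5.
For λ=4: (A-λI) row 1 is [18, -54], so an eigenvector is (3, 1).
For λ=-5: (A-λI) row 1 is [27, -54], so an eigenvector is (-2, -1).
General solution: K_1e^(4t)(3,1) + K_2e^(-5t)(-2,-1).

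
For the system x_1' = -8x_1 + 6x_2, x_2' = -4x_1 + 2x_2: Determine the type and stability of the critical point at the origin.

stable node

A = [[-8,6],[-4,2]]; det(A-λI) = λ^2 + 6λ + 8.
λ = -2, -4: both negative.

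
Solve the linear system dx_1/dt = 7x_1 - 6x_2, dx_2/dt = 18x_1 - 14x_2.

x_1(t) = -K_1e^(-5t) + 2K_2e^(-2t), x_2(t) = -2K_1e^(-5t) + 3K_2e^(-2t)

Coefficient matrix A = [[7, -6], [18, -14]].
Characteristic polynomial det(A - λI) = λ^2 + 7λ + 10 = 0.
Eigenvalues λ = -5, -2.
For λ=-5: (A-λI) row 1 is [12, -6], so an eigenvector is (-1, -2).
For λ=-2: (A-λI) row 1 is [9, -6], so an eigenvector is (2, 3).
General solution: K_1e^(-5t)(-1,-2) + K_2e^(-2t)(2,3).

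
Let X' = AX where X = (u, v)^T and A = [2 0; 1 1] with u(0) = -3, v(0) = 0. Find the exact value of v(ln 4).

A = [[2,0],[1,1]]; eigenvalues λ = 2, 1.
Eigenvectors: (-1,-1) for λ=2, (0,1) for λ=1.
From the initial condition, c_1 = 3, c_2 = 3.
v(ln 4) = (3)(4^2)(-1) + (3)(4^1)(1) = -36.

-36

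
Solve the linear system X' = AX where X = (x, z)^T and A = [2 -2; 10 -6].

Coefficient matrix A = [[2, -2], [10, -6]].
Characteristic polynomial det(A - λI) = λ^2 + 4λ + 8 = 0.
Eigenvalues λ = -2 ± 2i (complex conjugate pair).
For λ=-2+2i: an eigenvector is (1,2) - i(0,1) = (1, 2 - i).
A real fundamental pair from Re and Im of e^((-2+2i)t)v: X_1 = e^(-2t)(cos(2t)·(1,2) + sin(2t)·(0,1)), X_2 = e^(-2t)(sin(2t)·(1,2) - cos(2t)·(0,1)).
General solution: C_1X_1 + C_2X_2.

x(t) = C_1e^(-2t)cos(2t) + C_2e^(-2t)sin(2t), z(t) = C_1e^(-2t)sin(2t) + 2C_1e^(-2t)cos(2t) + 2C_2e^(-2t)sin(2t) - C_2e^(-2t)cos(2t)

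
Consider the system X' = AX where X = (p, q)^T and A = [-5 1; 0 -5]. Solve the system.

p(t) = -c_1e^(-5t) - c_2te^(-5t) + 3c_2e^(-5t), q(t) = -c_2e^(-5t)

Coefficient matrix A = [[-5, 1], [0, -5]].
Characteristic polynomial det(A - λI) = λ^2 + 10λ + 25 = 0.
Single eigenvalue λ = -5 with algebraic multiplicity 2.
Eigenvector v = (-1,0); generalized eigenvector w with (A-λI)w=v is (3,-1).
General solution: e^(-5t)[c_1·v + c_2·(t·v + w)].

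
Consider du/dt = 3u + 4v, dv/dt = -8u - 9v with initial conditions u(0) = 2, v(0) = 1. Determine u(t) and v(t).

Coefficient matrix A = [[3, 4], [-8, -9]].
Characteristic polynomial det(A - λI) = λ^2 + 6λ + 5 = 0.
Eigenvalues λ = -1, -5.
For λ=-1: (A-λI) row 1 is [4, 4], so an eigenvector is (-1, 1).
For λ=-5: (A-λI) row 1 is [8, 4], so an eigenvector is (-1, 2).
General solution: K_1e^(-t)(-1,1) + K_2e^(-5t)(-1,2).
Applying u(0)=2, v(0)=1 gives K_1=-5, K_2=3.

u(t) = 5e^(-t) - 3e^(-5t), v(t) = -5e^(-t) + 6e^(-5t)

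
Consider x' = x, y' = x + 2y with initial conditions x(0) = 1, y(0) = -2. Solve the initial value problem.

x(t) = e^(t), y(t) = -e^(2t) - e^(t)

Coefficient matrix A = [[1, 0], [1, 2]].
Characteristic polynomial det(A - λI) = λ^2 - 3λ + 2 = 0.
Eigenvalues λ = 1, 2.
For λ=1: (A-λI) row 2 is [1, 1], so an eigenvector is (-1, 1).
For λ=2: (A-λI) row 1 is [-1, 0], so an eigenvector is (0, 1).
General solution: c_1e^(t)(-1,1) + c_2e^(2t)(0,1).
Applying x(0)=1, y(0)=-2 gives c_1=-1, c_2=-1.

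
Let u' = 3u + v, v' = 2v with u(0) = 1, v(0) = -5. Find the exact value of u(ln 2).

A = [[3,1],[0,2]]; eigenvalues λ = 2, 3.
Eigenvectors: (1,-1) for λ=2, (1,0) for λ=3.
From the initial condition, c_1 = 5, c_2 = -4.
u(ln 2) = (5)(2^2)(1) + (-4)(2^3)(1) = -12.

-12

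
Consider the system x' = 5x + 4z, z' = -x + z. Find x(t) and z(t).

Coefficient matrix A = [[5, 4], [-1, 1]].
Characteristic polynomial det(A - λI) = λ^2 - 6λ + 9 = 0.
Single eigenvalue λ = 3 with algebraic multiplicity 2.
Eigenvector v = (2,-1); generalized eigenvector w with (A-λI)w=v is (-1,1).
General solution: e^(3t)[c_1·v + c_2·(t·v + w)].

x(t) = 2c_1e^(3t) + 2c_2te^(3t) - c_2e^(3t), z(t) = -c_1e^(3t) - c_2te^(3t) + c_2e^(3t)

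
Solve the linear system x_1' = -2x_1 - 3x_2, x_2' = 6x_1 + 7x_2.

Coefficient matrix A = [[-2, -3], [6, 7]].
Characteristic polynomial det(A - λI) = λ^2 - 5λ + 4 = 0.
Eigenvalues λ = 1, 4.
For λ=1: (A-λI) row 1 is [-3, -3], so an eigenvector is (1, -1).
For λ=4: (A-λI) row 1 is [-6, -3], so an eigenvector is (1, -2).
General solution: C_1e^(t)(1,-1) + C_2e^(4t)(1,-2).

x_1(t) = C_1e^(t) + C_2e^(4t), x_2(t) = -C_1e^(t) - 2C_2e^(4t)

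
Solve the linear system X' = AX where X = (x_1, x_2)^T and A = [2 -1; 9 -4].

x_1(t) = C_1e^(-t) + C_2te^(-t) + C_2e^(-t), x_2(t) = 3C_1e^(-t) + 3C_2te^(-t) + 2C_2e^(-t)

Coefficient matrix A = [[2, -1], [9, -4]].
Characteristic polynomial det(A - λI) = λ^2 + 2λ + 1 = 0.
Single eigenvalue λ = -1 with algebraic multiplicity 2.
Eigenvector v = (1,3); generalized eigenvector w with (A-λI)w=v is (1,2).
General solution: e^(-t)[C_1·v + C_2·(t·v + w)].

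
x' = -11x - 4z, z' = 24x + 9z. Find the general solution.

x(t) = -K_1e^(-3t) + K_2e^(t), z(t) = 2K_1e^(-3t) - 3K_2e^(t)

Coefficient matrix A = [[-11, -4], [24, 9]].
Characteristic polynomial det(A - λI) = λ^2 + 2λ - 3 = 0.
Eigenvalues λ = -3, 1.
For λ=-3: (A-λI) row 1 is [-8, -4], so an eigenvector is (-1, 2).
For λ=1: (A-λI) row 1 is [-12, -4], so an eigenvector is (1, -3).
General solution: K_1e^(-3t)(-1,2) + K_2e^(t)(1,-3).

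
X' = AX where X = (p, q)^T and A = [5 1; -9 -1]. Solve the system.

p(t) = C_1e^(2t) + C_2te^(2t) + C_2e^(2t), q(t) = -3C_1e^(2t) - 3C_2te^(2t) - 2C_2e^(2t)

Coefficient matrix A = [[5, 1], [-9, -1]].
Characteristic polynomial det(A - λI) = λ^2 - 4λ + 4 = 0.
Single eigenvalue λ = 2 with algebraic multiplicity 2.
Eigenvector v = (1,-3); generalized eigenvector w with (A-λI)w=v is (1,-2).
General solution: e^(2t)[C_1·v + C_2·(t·v + w)].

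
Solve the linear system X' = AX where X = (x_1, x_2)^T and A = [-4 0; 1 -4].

Coefficient matrix A = [[-4, 0], [1, -4]].
Characteristic polynomial det(A - λI) = λ^2 + 8λ + 16 = 0.
Single eigenvalue λ = -4 with algebraic multiplicity 2.
Eigenvector v = (0,1); generalized eigenvector w with (A-λI)w=v is (1,2).
General solution: e^(-4t)[K_1·v + K_2·(t·v + w)].

x_1(t) = K_2e^(-4t), x_2(t) = K_1e^(-4t) + K_2te^(-4t) + 2K_2e^(-4t)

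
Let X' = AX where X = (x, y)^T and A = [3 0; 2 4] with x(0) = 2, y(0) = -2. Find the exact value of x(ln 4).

A = [[3,0],[2,4]]; eigenvalues λ = 4, 3.
Eigenvectors: (0,1) for λ=4, (-1,2) for λ=3.
From the initial condition, c_1 = 2, c_2 = -2.
x(ln 4) = (2)(4^4)(0) + (-2)(4^3)(-1) = 128.

128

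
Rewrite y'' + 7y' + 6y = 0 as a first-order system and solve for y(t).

y(t) = C_1e^(-t) + C_2e^(-6t)

Let x_1 = y, x_2 = y'. Then x_1' = x_2 and x_2' = -6x_1 - 7x_2.
A = [[0,1],[-6,-7]]; det(A-λI) = λ^2 + 7λ + 6.
Eigenvalues λ = -1, -6 with eigenvectors (1,-1), (1,-6).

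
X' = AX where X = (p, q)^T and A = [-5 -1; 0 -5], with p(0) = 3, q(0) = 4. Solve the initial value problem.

p(t) = -4te^(-5t) + 3e^(-5t), q(t) = 4e^(-5t)

Coefficient matrix A = [[-5, -1], [0, -5]].
Characteristic polynomial det(A - λI) = λ^2 + 10λ + 25 = 0.
Single eigenvalue λ = -5 with algebraic multiplicity 2.
Eigenvector v = (-1,0); generalized eigenvector w with (A-λI)w=v is (3,1).
General solution: e^(-5t)[c_1·v + c_2·(t·v + w)].
Applying p(0)=3, q(0)=4 gives c_1=9, c_2=4.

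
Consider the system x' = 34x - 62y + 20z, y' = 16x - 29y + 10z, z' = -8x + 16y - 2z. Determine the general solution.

Coefficient matrix A = [[34, -62, 20], [16, -29, 10], [-8, 16, -2]].
det(A - λI) = 0 gives eigenvalues λ = 2, 3, -2.
For λ=2: eigenvector (9,4,-2).
For λ=3: eigenvector (2,1,0).
For λ=-2: eigenvector (-4,-2,1).
General solution: C_1e^(2t)(9,4,-2) + C_2e^(3t)(2,1,0) + C_3e^(-2t)(-4,-2,1).

x(t) = 9C_1e^(2t) + 2C_2e^(3t) - 4C_3e^(-2t), y(t) = 4C_1e^(2t) + C_2e^(3t) - 2C_3e^(-2t), z(t) = -2C_1e^(2t) + C_3e^(-2t)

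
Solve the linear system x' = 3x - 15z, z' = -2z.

Coefficient matrix A = [[3, -15], [0, -2]].
Characteristic polynomial det(A - λI) = λ^2 - λ - 6 = 0.
Eigenvalues λ = 3, -2.
For λ=3: (A-λI) row 1 is [0, -15], so an eigenvector is (1, 0).
For λ=-2: (A-λI) row 1 is [5, -15], so an eigenvector is (-3, -1).
General solution: K_1e^(3t)(1,0) + K_2e^(-2t)(-3,-1).

x(t) = K_1e^(3t) - 3K_2e^(-2t), z(t) = -K_2e^(-2t)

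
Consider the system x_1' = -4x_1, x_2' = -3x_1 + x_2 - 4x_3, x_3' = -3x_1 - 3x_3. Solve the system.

x_1(t) = K_1e^(-4t), x_2(t) = 3K_1e^(-4t) + K_2e^(t) + K_3e^(-3t), x_3(t) = 3K_1e^(-4t) + K_3e^(-3t)

Coefficient matrix A = [[-4, 0, 0], [-3, 1, -4], [-3, 0, -3]].
det(A - λI) = 0 gives eigenvalues λ = -4, 1, -3.
For λ=-4: eigenvector (1,3,3).
For λ=1: eigenvector (0,1,0).
For λ=-3: eigenvector (0,1,1).
General solution: K_1e^(-4t)(1,3,3) + K_2e^(t)(0,1,0) + K_3e^(-3t)(0,1,1).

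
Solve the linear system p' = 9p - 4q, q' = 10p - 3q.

p(t) = K_1e^(3t)sin(2t) - K_1e^(3t)cos(2t) - K_2e^(3t)sin(2t) - K_2e^(3t)cos(2t), q(t) = K_1e^(3t)sin(2t) - 2K_1e^(3t)cos(2t) - 2K_2e^(3t)sin(2t) - K_2e^(3t)cos(2t)

Coefficient matrix A = [[9, -4], [10, -3]].
Characteristic polynomial det(A - λI) = λ^2 - 6λ + 13 = 0.
Eigenvalues λ = 3 ± 2i (complex conjugate pair).
For λ=3+2i: an eigenvector is (-1,-2) - i(1,1) = (-1 - i, -2 - i).
A real fundamental pair from Re and Im of e^((3+2i)t)v: X_1 = e^(3t)(cos(2t)·(-1,-2) + sin(2t)·(1,1)), X_2 = e^(3t)(sin(2t)·(-1,-2) - cos(2t)·(1,1)).
General solution: K_1X_1 + K_2X_2.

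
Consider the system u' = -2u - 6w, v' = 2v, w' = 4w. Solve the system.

Coefficient matrix A = [[-2, 0, -6], [0, 2, 0], [0, 0, 4]].
det(A - λI) = 0 gives eigenvalues λ = -2, 2, 4.
For λ=-2: eigenvector (1,0,0).
For λ=2: eigenvector (0,1,0).
For λ=4: eigenvector (-1,0,1).
General solution: c_1e^(-2t)(1,0,0) + c_2e^(2t)(0,1,0) + c_3e^(4t)(-1,0,1).

u(t) = c_1e^(-2t) - c_3e^(4t), v(t) = c_2e^(2t), w(t) = c_3e^(4t)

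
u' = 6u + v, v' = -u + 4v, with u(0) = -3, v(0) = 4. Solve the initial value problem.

u(t) = te^(5t) - 3e^(5t), v(t) = -te^(5t) + 4e^(5t)

Coefficient matrix A = [[6, 1], [-1, 4]].
Characteristic polynomial det(A - λI) = λ^2 - 10λ + 25 = 0.
Single eigenvalue λ = 5 with algebraic multiplicity 2.
Eigenvector v = (1,-1); generalized eigenvector w with (A-λI)w=v is (3,-2).
General solution: e^(5t)[K_1·v + K_2·(t·v + w)].
Applying u(0)=-3, v(0)=4 gives K_1=-6, K_2=1.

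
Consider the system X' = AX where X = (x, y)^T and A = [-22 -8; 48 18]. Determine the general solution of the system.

x(t) = c_1e^(2t) - c_2e^(-6t), y(t) = -3c_1e^(2t) + 2c_2e^(-6t)

Coefficient matrix A = [[-22, -8], [48, 18]].
Characteristic polynomial det(A - λI) = λ^2 + 4λ - 12 = 0.
Eigenvalues λ = 2, -6.
For λ=2: (A-λI) row 1 is [-24, -8], so an eigenvector is (1, -3).
For λ=-6: (A-λI) row 1 is [-16, -8], so an eigenvector is (-1, 2).
General solution: c_1e^(2t)(1,-3) + c_2e^(-6t)(-1,2).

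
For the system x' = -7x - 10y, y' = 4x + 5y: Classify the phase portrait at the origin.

stable spiral

A = [[-7,-10],[4,5]]; det(A-λI) = λ^2 + 2λ + 5.
λ = -1 ± 2i: negative real part.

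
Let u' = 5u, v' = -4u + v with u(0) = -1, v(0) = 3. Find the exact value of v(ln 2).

36

A = [[5,0],[-4,1]]; eigenvalues λ = 1, 5.
Eigenvectors: (0,-1) for λ=1, (1,-1) for λ=5.
From the initial condition, c_1 = -2, c_2 = -1.
v(ln 2) = (-2)(2^1)(-1) + (-1)(2^5)(-1) = 36.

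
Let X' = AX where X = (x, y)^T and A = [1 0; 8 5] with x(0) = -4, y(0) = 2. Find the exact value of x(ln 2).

A = [[1,0],[8,5]]; eigenvalues λ = 1, 5.
Eigenvectors: (-1,2) for λ=1, (0,1) for λ=5.
From the initial condition, c_1 = 4, c_2 = -6.
x(ln 2) = (4)(2^1)(-1) + (-6)(2^5)(0) = -8.

-8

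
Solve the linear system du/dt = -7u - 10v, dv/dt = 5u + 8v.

u(t) = C_1e^(3t) + 2C_2e^(-2t), v(t) = -C_1e^(3t) - C_2e^(-2t)

Coefficient matrix A = [[-7, -10], [5, 8]].
Characteristic polynomial det(A - λI) = λ^2 - λ - 6 = 0.
Eigenvalues λ = 3, -2.
For λ=3: (A-λI) row 1 is [-10, -10], so an eigenvector is (1, -1).
For λ=-2: (A-λI) row 1 is [-5, -10], so an eigenvector is (2, -1).
General solution: C_1e^(3t)(1,-1) + C_2e^(-2t)(2,-1).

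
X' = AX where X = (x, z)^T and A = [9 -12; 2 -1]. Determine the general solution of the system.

x(t) = 3C_1e^(5t) + 2C_2e^(3t), z(t) = C_1e^(5t) + C_2e^(3t)

Coefficient matrix A = [[9, -12], [2, -1]].
Characteristic polynomial det(A - λI) = λ^2 - 8λ + 15 = 0.
Eigenvalues λ = 5, 3.
For λ=5: (A-λI) row 1 is [4, -12], so an eigenvector is (3, 1).
For λ=3: (A-λI) row 1 is [6, -12], so an eigenvector is (2, 1).
General solution: C_1e^(5t)(3,1) + C_2e^(3t)(2,1).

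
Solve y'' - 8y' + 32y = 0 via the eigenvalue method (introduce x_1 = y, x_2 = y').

y(t) = C_1e^(4t)cos(4t) + C_2e^(4t)sin(4t)

Let x_1 = y, x_2 = y'. Then x_1' = x_2 and x_2' = -32x_1 + 8x_2.
A = [[0,1],[-32,8]]; det(A-λI) = λ^2 - 8λ + 32.
Eigenvalues λ = 4 ± 4i.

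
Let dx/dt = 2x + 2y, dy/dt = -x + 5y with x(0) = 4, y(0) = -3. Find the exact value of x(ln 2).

A = [[2,2],[-1,5]]; eigenvalues λ = 3, 4.
Eigenvectors: (-2,-1) for λ=3, (1,1) for λ=4.
From the initial condition, c_1 = -7, c_2 = -10.
x(ln 2) = (-7)(2^3)(-2) + (-10)(2^4)(1) = -48.

-48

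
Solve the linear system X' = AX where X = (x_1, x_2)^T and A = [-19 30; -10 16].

x_1(t) = 2K_1e^(-4t) + 3K_2e^(t), x_2(t) = K_1e^(-4t) + 2K_2e^(t)

Coefficient matrix A = [[-19, 30], [-10, 16]].
Characteristic polynomial det(A - λI) = λ^2 + 3λ - 4 = 0.
Eigenvalues λ = -4, 1.
For λ=-4: (A-λI) row 1 is [-15, 30], so an eigenvector is (2, 1).
For λ=1: (A-λI) row 1 is [-20, 30], so an eigenvector is (3, 2).
General solution: K_1e^(-4t)(2,1) + K_2e^(t)(3,2).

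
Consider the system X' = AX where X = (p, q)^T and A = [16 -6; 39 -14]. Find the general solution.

p(t) = K_1e^(t)sin(3t) + K_1e^(t)cos(3t) + K_2e^(t)sin(3t) - K_2e^(t)cos(3t), q(t) = 3K_1e^(t)sin(3t) + 2K_1e^(t)cos(3t) + 2K_2e^(t)sin(3t) - 3K_2e^(t)cos(3t)

Coefficient matrix A = [[16, -6], [39, -14]].
Characteristic polynomial det(A - λI) = λ^2 - 2λ + 10 = 0.
Eigenvalues λ = 1 ± 3i (complex conjugate pair).
For λ=1+3i: an eigenvector is (1,2) - i(1,3) = (1 - i, 2 - 3i).
A real fundamental pair from Re and Im of e^((1+3i)t)v: X_1 = e^(t)(cos(3t)·(1,2) + sin(3t)·(1,3)), X_2 = e^(t)(sin(3t)·(1,2) - cos(3t)·(1,3)).
General solution: K_1X_1 + K_2X_2.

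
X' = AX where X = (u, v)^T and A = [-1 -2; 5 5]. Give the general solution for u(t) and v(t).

Coefficient matrix A = [[-1, -2], [5, 5]].
Characteristic polynomial det(A - λI) = λ^2 - 4λ + 5 = 0.
Eigenvalues λ = 2 ± i (complex conjugate pair).
For λ=2+i: an eigenvector is (-1,2) - i(-1,1) = (-1 + i, 2 - i).
A real fundamental pair from Re and Im of e^((2+i)t)v: X_1 = e^(2t)(cos(t)·(-1,2) + sin(t)·(-1,1)), X_2 = e^(2t)(sin(t)·(-1,2) - cos(t)·(-1,1)).
General solution: c_1X_1 + c_2X_2.

u(t) = -c_1e^(2t)sin(t) - c_1e^(2t)cos(t) - c_2e^(2t)sin(t) + c_2e^(2t)cos(t), v(t) = c_1e^(2t)sin(t) + 2c_1e^(2t)cos(t) + 2c_2e^(2t)sin(t) - c_2e^(2t)cos(t)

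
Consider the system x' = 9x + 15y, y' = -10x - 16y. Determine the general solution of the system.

x(t) = -3K_1e^(-t) + K_2e^(-6t), y(t) = 2K_1e^(-t) - K_2e^(-6t)

Coefficient matrix A = [[9, 15], [-10, -16]].
Characteristic polynomial det(A - λI) = λ^2 + 7λ + 6 = 0.
Eigenvalues λ = -1, -6.
For λ=-1: (A-λI) row 1 is [10, 15], so an eigenvector is (-3, 2).
For λ=-6: (A-λI) row 1 is [15, 15], so an eigenvector is (1, -1).
General solution: K_1e^(-t)(-3,2) + K_2e^(-6t)(1,-1).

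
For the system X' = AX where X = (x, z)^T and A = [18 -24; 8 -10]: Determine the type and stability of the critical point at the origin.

A = [[18,-24],[8,-10]]; det(A-λI) = λ^2 - 8λ + 12.
λ = 2, 6: both positive.

unstable node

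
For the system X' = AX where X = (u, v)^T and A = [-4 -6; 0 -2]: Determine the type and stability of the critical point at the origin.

stable node

A = [[-4,-6],[0,-2]]; det(A-λI) = λ^2 + 6λ + 8.
λ = -4, -2: both negative.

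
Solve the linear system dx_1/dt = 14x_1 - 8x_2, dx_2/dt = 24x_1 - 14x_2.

Coefficient matrix A = [[14, -8], [24, -14]].
Characteristic polynomial det(A - λI) = λ^2 - 4 = 0.
Eigenvalues λ = 2, -2.
For λ=2: (A-λI) row 1 is [12, -8], so an eigenvector is (-2, -3).
For λ=-2: (A-λI) row 1 is [16, -8], so an eigenvector is (-1, -2).
General solution: C_1e^(2t)(-2,-3) + C_2e^(-2t)(-1,-2).

x_1(t) = -2C_1e^(2t) - C_2e^(-2t), x_2(t) = -3C_1e^(2t) - 2C_2e^(-2t)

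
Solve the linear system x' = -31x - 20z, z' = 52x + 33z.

x(t) = -C_1e^(t)sin(4t) + 2C_1e^(t)cos(4t) + 2C_2e^(t)sin(4t) + C_2e^(t)cos(4t), z(t) = 2C_1e^(t)sin(4t) - 3C_1e^(t)cos(4t) - 3C_2e^(t)sin(4t) - 2C_2e^(t)cos(4t)

Coefficient matrix A = [[-31, -20], [52, 33]].
Characteristic polynomial det(A - λI) = λ^2 - 2λ + 17 = 0.
Eigenvalues λ = 1 ± 4i (complex conjugate pair).
For λ=1+4i: an eigenvector is (2,-3) - i(-1,2) = (2 + i, -3 - 2i).
A real fundamental pair from Re and Im of e^((1+4i)t)v: X_1 = e^(t)(cos(4t)·(2,-3) + sin(4t)·(-1,2)), X_2 = e^(t)(sin(4t)·(2,-3) - cos(4t)·(-1,2)).
General solution: C_1X_1 + C_2X_2.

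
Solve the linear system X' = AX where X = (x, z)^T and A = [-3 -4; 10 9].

x(t) = -K_1e^(3t)sin(2t) + K_1e^(3t)cos(2t) + K_2e^(3t)sin(2t) + K_2e^(3t)cos(2t), z(t) = 2K_1e^(3t)sin(2t) - K_1e^(3t)cos(2t) - K_2e^(3t)sin(2t) - 2K_2e^(3t)cos(2t)

Coefficient matrix A = [[-3, -4], [10, 9]].
Characteristic polynomial det(A - λI) = λ^2 - 6λ + 13 = 0.
Eigenvalues λ = 3 ± 2i (complex conjugate pair).
For λ=3+2i: an eigenvector is (1,-1) - i(-1,2) = (1 + i, -1 - 2i).
A real fundamental pair from Re and Im of e^((3+2i)t)v: X_1 = e^(3t)(cos(2t)·(1,-1) + sin(2t)·(-1,2)), X_2 = e^(3t)(sin(2t)·(1,-1) - cos(2t)·(-1,2)).
General solution: K_1X_1 + K_2X_2.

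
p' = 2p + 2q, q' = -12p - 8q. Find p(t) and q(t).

Coefficient matrix A = [[2, 2], [-12, -8]].
Characteristic polynomial det(A - λI) = λ^2 + 6λ + 8 = 0.
Eigenvalues λ = -4, -2.
For λ=-4: (A-λI) row 1 is [6, 2], so an eigenvector is (-1, 3).
For λ=-2: (A-λI) row 1 is [4, 2], so an eigenvector is (-1, 2).
General solution: K_1e^(-4t)(-1,3) + K_2e^(-2t)(-1,2).

p(t) = -K_1e^(-4t) - K_2e^(-2t), q(t) = 3K_1e^(-4t) + 2K_2e^(-2t)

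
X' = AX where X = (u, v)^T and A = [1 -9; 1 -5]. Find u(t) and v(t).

Coefficient matrix A = [[1, -9], [1, -5]].
Characteristic polynomial det(A - λI) = λ^2 + 4λ + 4 = 0.
Single eigenvalue λ = -2 with algebraic multiplicity 2.
Eigenvector v = (3,1); generalized eigenvector w with (A-λI)w=v is (-2,-1).
General solution: e^(-2t)[C_1·v + C_2·(t·v + w)].

u(t) = 3C_1e^(-2t) + 3C_2te^(-2t) - 2C_2e^(-2t), v(t) = C_1e^(-2t) + C_2te^(-2t) - C_2e^(-2t)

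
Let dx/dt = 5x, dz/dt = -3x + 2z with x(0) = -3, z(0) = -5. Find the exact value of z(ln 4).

A = [[5,0],[-3,2]]; eigenvalues λ = 2, 5.
Eigenvectors: (0,-1) for λ=2, (1,-1) for λ=5.
From the initial condition, c_1 = 8, c_2 = -3.
z(ln 4) = (8)(4^2)(-1) + (-3)(4^5)(-1) = 2944.

2944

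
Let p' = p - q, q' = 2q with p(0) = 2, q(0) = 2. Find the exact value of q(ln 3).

18

A = [[1,-1],[0,2]]; eigenvalues λ = 1, 2.
Eigenvectors: (1,0) for λ=1, (1,-1) for λ=2.
From the initial condition, c_1 = 4, c_2 = -2.
q(ln 3) = (4)(3^1)(0) + (-2)(3^2)(-1) = 18.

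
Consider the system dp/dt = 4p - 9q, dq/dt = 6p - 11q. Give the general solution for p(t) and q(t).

Coefficient matrix A = [[4, -9], [6, -11]].
Characteristic polynomial det(A - λI) = λ^2 + 7λ + 10 = 0.
Eigenvalues λ = -5, -2.
For λ=-5: (A-λI) row 1 is [9, -9], so an eigenvector is (1, 1).
For λ=-2: (A-λI) row 1 is [6, -9], so an eigenvector is (-3, -2).
General solution: c_1e^(-5t)(1,1) + c_2e^(-2t)(-3,-2).

p(t) = c_1e^(-5t) - 3c_2e^(-2t), q(t) = c_1e^(-5t) - 2c_2e^(-2t)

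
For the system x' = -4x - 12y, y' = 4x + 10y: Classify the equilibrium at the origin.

A = [[-4,-12],[4,10]]; det(A-λI) = λ^2 - 6λ + 8.
λ = 4, 2: both positive.

unstable node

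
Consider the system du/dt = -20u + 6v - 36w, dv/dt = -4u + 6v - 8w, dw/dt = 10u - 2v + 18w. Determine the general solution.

Coefficient matrix A = [[-20, 6, -36], [-4, 6, -8], [10, -2, 18]].
det(A - λI) = 0 gives eigenvalues λ = 4, -2, 2.
For λ=4: eigenvector (1,-2,-1).
For λ=-2: eigenvector (-2,0,1).
For λ=2: eigenvector (-3,1,2).
General solution: K_1e^(4t)(1,-2,-1) + K_2e^(-2t)(-2,0,1) + K_3e^(2t)(-3,1,2).

u(t) = K_1e^(4t) - 2K_2e^(-2t) - 3K_3e^(2t), v(t) = -2K_1e^(4t) + K_3e^(2t), w(t) = -K_1e^(4t) + K_2e^(-2t) + 2K_3e^(2t)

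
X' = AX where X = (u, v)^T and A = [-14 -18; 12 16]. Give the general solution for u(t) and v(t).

u(t) = -c_1e^(4t) + 3c_2e^(-2t), v(t) = c_1e^(4t) - 2c_2e^(-2t)

Coefficient matrix A = [[-14, -18], [12, 16]].
Characteristic polynomial det(A - λI) = λ^2 - 2λ - 8 = 0.
Eigenvalues λ = 4, -2.
For λ=4: (A-λI) row 1 is [-18, -18], so an eigenvector is (-1, 1).
For λ=-2: (A-λI) row 1 is [-12, -18], so an eigenvector is (3, -2).
General solution: c_1e^(4t)(-1,1) + c_2e^(-2t)(3,-2).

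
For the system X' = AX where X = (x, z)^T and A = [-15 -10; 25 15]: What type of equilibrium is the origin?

A = [[-15,-10],[25,15]]; det(A-λI) = λ^2 + 25.
λ = 0 ± 5i: zero real part.

center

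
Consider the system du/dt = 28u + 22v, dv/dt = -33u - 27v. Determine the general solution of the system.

u(t) = 2K_1e^(-5t) + K_2e^(6t), v(t) = -3K_1e^(-5t) - K_2e^(6t)

Coefficient matrix A = [[28, 22], [-33, -27]].
Characteristic polynomial det(A - λI) = λ^2 - λ - 30 = 0.
Eigenvalues λ = -5, 6.
For λ=-5: (A-λI) row 1 is [33, 22], so an eigenvector is (2, -3).
For λ=6: (A-λI) row 1 is [22, 22], so an eigenvector is (1, -1).
General solution: K_1e^(-5t)(2,-3) + K_2e^(6t)(1,-1).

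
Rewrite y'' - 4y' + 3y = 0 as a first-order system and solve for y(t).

y(t) = K_1e^(3t) + K_2e^(t)

Let x_1 = y, x_2 = y'. Then x_1' = x_2 and x_2' = -3x_1 + 4x_2.
A = [[0,1],[-3,4]]; det(A-λI) = λ^2 - 4λ + 3.
Eigenvalues λ = 3, 1 with eigenvectors (1,3), (1,1).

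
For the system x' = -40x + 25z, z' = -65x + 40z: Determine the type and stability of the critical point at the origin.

A = [[-40,25],[-65,40]]; det(A-λI) = λ^2 + 25.
λ = 0 ± 5i: zero real part.

center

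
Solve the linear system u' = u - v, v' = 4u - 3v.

Coefficient matrix A = [[1, -1], [4, -3]].
Characteristic polynomial det(A - λI) = λ^2 + 2λ + 1 = 0.
Single eigenvalue λ = -1 with algebraic multiplicity 2.
Eigenvector v = (-1,-2); generalized eigenvector w with (A-λI)w=v is (-2,-3).
General solution: e^(-t)[c_1·v + c_2·(t·v + w)].

u(t) = -c_1e^(-t) - c_2te^(-t) - 2c_2e^(-t), v(t) = -2c_1e^(-t) - 2c_2te^(-t) - 3c_2e^(-t)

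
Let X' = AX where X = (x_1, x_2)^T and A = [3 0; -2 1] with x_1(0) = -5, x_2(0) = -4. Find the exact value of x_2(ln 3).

A = [[3,0],[-2,1]]; eigenvalues λ = 1, 3.
Eigenvectors: (0,-1) for λ=1, (1,-1) for λ=3.
From the initial condition, c_1 = 9, c_2 = -5.
x_2(ln 3) = (9)(3^1)(-1) + (-5)(3^3)(-1) = 108.

108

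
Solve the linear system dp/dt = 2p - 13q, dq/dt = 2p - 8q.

p(t) = 3C_1e^(-3t)sin(t) - 2C_1e^(-3t)cos(t) - 2C_2e^(-3t)sin(t) - 3C_2e^(-3t)cos(t), q(t) = C_1e^(-3t)sin(t) - C_1e^(-3t)cos(t) - C_2e^(-3t)sin(t) - C_2e^(-3t)cos(t)

Coefficient matrix A = [[2, -13], [2, -8]].
Characteristic polynomial det(A - λI) = λ^2 + 6λ + 10 = 0.
Eigenvalues λ = -3 ± i (complex conjugate pair).
For λ=-3+i: an eigenvector is (-2,-1) - i(3,1) = (-2 - 3i, -1 - i).
A real fundamental pair from Re and Im of e^((-3+i)t)v: X_1 = e^(-3t)(cos(t)·(-2,-1) + sin(t)·(3,1)), X_2 = e^(-3t)(sin(t)·(-2,-1) - cos(t)·(3,1)).
General solution: C_1X_1 + C_2X_2.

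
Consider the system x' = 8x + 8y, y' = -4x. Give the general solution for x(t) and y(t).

Coefficient matrix A = [[8, 8], [-4, 0]].
Characteristic polynomial det(A - λI) = λ^2 - 8λ + 32 = 0.
Eigenvalues λ = 4 ± 4i (complex conjugate pair).
For λ=4+4i: an eigenvector is (1,-1) - i(-1,0) = (1 + i, -1).
A real fundamental pair from Re and Im of e^((4+4i)t)v: X_1 = e^(4t)(cos(4t)·(1,-1) + sin(4t)·(-1,0)), X_2 = e^(4t)(sin(4t)·(1,-1) - cos(4t)·(-1,0)).
General solution: K_1X_1 + K_2X_2.

x(t) = -K_1e^(4t)sin(4t) + K_1e^(4t)cos(4t) + K_2e^(4t)sin(4t) + K_2e^(4t)cos(4t), y(t) = -K_1e^(4t)cos(4t) - K_2e^(4t)sin(4t)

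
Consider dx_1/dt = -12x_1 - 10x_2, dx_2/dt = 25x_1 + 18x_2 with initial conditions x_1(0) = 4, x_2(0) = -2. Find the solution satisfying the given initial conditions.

Coefficient matrix A = [[-12, -10], [25, 18]].
Characteristic polynomial det(A - λI) = λ^2 - 6λ + 34 = 0.
Eigenvalues λ = 3 ± 5i (complex conjugate pair).
For λ=3+5i: an eigenvector is (-1,2) - i(-1,1) = (-1 + i, 2 - i).
A real fundamental pair from Re and Im of e^((3+5i)t)v: X_1 = e^(3t)(cos(5t)·(-1,2) + sin(5t)·(-1,1)), X_2 = e^(3t)(sin(5t)·(-1,2) - cos(5t)·(-1,1)).
General solution: K_1X_1 + K_2X_2.
Applying x_1(0)=4, x_2(0)=-2 gives K_1=2, K_2=6.

x_1(t) = -8e^(3t)sin(5t) + 4e^(3t)cos(5t), x_2(t) = 14e^(3t)sin(5t) - 2e^(3t)cos(5t)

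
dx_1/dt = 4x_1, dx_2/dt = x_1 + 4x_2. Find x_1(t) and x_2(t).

Coefficient matrix A = [[4, 0], [1, 4]].
Characteristic polynomial det(A - λI) = λ^2 - 8λ + 16 = 0.
Single eigenvalue λ = 4 with algebraic multiplicity 2.
Eigenvector v = (0,1); generalized eigenvector w with (A-λI)w=v is (1,-3).
General solution: e^(4t)[C_1·v + C_2·(t·v + w)].

x_1(t) = C_2e^(4t), x_2(t) = C_1e^(4t) + C_2te^(4t) - 3C_2e^(4t)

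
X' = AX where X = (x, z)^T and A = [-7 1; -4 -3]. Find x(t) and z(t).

Coefficient matrix A = [[-7, 1], [-4, -3]].
Characteristic polynomial det(A - λI) = λ^2 + 10λ + 25 = 0.
Single eigenvalue λ = -5 with algebraic multiplicity 2.
Eigenvector v = (1,2); generalized eigenvector w with (A-λI)w=v is (1,3).
General solution: e^(-5t)[C_1·v + C_2·(t·v + w)].

x(t) = C_1e^(-5t) + C_2te^(-5t) + C_2e^(-5t), z(t) = 2C_1e^(-5t) + 2C_2te^(-5t) + 3C_2e^(-5t)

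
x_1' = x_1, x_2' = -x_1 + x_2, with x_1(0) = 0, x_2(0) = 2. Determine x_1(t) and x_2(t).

Coefficient matrix A = [[1, 0], [-1, 1]].
Characteristic polynomial det(A - λI) = λ^2 - 2λ + 1 = 0.
Single eigenvalue λ = 1 with algebraic multiplicity 2.
Eigenvector v = (0,-1); generalized eigenvector w with (A-λI)w=v is (1,-2).
General solution: e^(t)[c_1·v + c_2·(t·v + w)].
Applying x_1(0)=0, x_2(0)=2 gives c_1=-2, c_2=0.

x_1(t) = 0, x_2(t) = 2e^(t)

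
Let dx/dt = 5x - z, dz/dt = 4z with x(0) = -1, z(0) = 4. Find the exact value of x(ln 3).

-891

A = [[5,-1],[0,4]]; eigenvalues λ = 4, 5.
Eigenvectors: (1,1) for λ=4, (-1,0) for λ=5.
From the initial condition, c_1 = 4, c_2 = 5.
x(ln 3) = (4)(3^4)(1) + (5)(3^5)(-1) = -891.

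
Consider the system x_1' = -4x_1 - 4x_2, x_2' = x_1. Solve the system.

Coefficient matrix A = [[-4, -4], [1, 0]].
Characteristic polynomial det(A - λI) = λ^2 + 4λ + 4 = 0.
Single eigenvalue λ = -2 with algebraic multiplicity 2.
Eigenvector v = (2,-1); generalized eigenvector w with (A-λI)w=v is (1,-1).
General solution: e^(-2t)[c_1·v + c_2·(t·v + w)].

x_1(t) = 2c_1e^(-2t) + 2c_2te^(-2t) + c_2e^(-2t), x_2(t) = -c_1e^(-2t) - c_2te^(-2t) - c_2e^(-2t)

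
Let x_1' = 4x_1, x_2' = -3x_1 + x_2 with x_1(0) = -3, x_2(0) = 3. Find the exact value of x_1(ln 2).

-48

A = [[4,0],[-3,1]]; eigenvalues λ = 4, 1.
Eigenvectors: (1,-1) for λ=4, (0,1) for λ=1.
From the initial condition, c_1 = -3, c_2 = 0.
x_1(ln 2) = (-3)(2^4)(1) + (0)(2^1)(0) = -48.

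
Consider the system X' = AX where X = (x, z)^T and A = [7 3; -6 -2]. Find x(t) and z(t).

Coefficient matrix A = [[7, 3], [-6, -2]].
Characteristic polynomial det(A - λI) = λ^2 - 5λ + 4 = 0.
Eigenvalues λ = 1, 4.
For λ=1: (A-λI) row 1 is [6, 3], so an eigenvector is (1, -2).
For λ=4: (A-λI) row 1 is [3, 3], so an eigenvector is (-1, 1).
General solution: c_1e^(t)(1,-2) + c_2e^(4t)(-1,1).

x(t) = c_1e^(t) - c_2e^(4t), z(t) = -2c_1e^(t) + c_2e^(4t)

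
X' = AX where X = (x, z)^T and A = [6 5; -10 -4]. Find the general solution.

x(t) = K_1e^(t)sin(5t) - K_2e^(t)cos(5t), z(t) = -K_1e^(t)sin(5t) + K_1e^(t)cos(5t) + K_2e^(t)sin(5t) + K_2e^(t)cos(5t)

Coefficient matrix A = [[6, 5], [-10, -4]].
Characteristic polynomial det(A - λI) = λ^2 - 2λ + 26 = 0.
Eigenvalues λ = 1 ± 5i (complex conjugate pair).
For λ=1+5i: an eigenvector is (0,1) - i(1,-1) = (0 - i, 1 + i).
A real fundamental pair from Re and Im of e^((1+5i)t)v: X_1 = e^(t)(cos(5t)·(0,1) + sin(5t)·(1,-1)), X_2 = e^(t)(sin(5t)·(0,1) - cos(5t)·(1,-1)).
General solution: K_1X_1 + K_2X_2.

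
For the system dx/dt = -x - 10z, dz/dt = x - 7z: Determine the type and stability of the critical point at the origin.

A = [[-1,-10],[1,-7]]; det(A-λI) = λ^2 + 8λ + 17.
λ = -4 ± i: negative real part.

stable spiral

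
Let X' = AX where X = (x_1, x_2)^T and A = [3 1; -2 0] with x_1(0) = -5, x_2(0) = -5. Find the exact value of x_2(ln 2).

A = [[3,1],[-2,0]]; eigenvalues λ = 2, 1.
Eigenvectors: (1,-1) for λ=2, (-1,2) for λ=1.
From the initial condition, c_1 = -15, c_2 = -10.
x_2(ln 2) = (-15)(2^2)(-1) + (-10)(2^1)(2) = 20.

20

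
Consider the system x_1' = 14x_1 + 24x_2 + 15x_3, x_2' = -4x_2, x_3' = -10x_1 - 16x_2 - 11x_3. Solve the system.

x_1(t) = 3K_1e^(4t) - K_2e^(-t) - 3K_3e^(-4t), x_2(t) = K_3e^(-4t), x_3(t) = -2K_1e^(4t) + K_2e^(-t) + 2K_3e^(-4t)

Coefficient matrix A = [[14, 24, 15], [0, -4, 0], [-10, -16, -11]].
det(A - λI) = 0 gives eigenvalues λ = 4, -1, -4.
For λ=4: eigenvector (3,0,-2).
For λ=-1: eigenvector (-1,0,1).
For λ=-4: eigenvector (-3,1,2).
General solution: K_1e^(4t)(3,0,-2) + K_2e^(-t)(-1,0,1) + K_3e^(-4t)(-3,1,2).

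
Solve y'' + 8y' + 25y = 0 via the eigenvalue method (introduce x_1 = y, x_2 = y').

y(t) = C_1e^(-4t)cos(3t) + C_2e^(-4t)sin(3t)

Let x_1 = y, x_2 = y'. Then x_1' = x_2 and x_2' = -25x_1 - 8x_2.
A = [[0,1],[-25,-8]]; det(A-λI) = λ^2 + 8λ + 25.
Eigenvalues λ = -4 ± 3i.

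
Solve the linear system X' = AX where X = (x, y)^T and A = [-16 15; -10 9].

Coefficient matrix A = [[-16, 15], [-10, 9]].
Characteristic polynomial det(A - λI) = λ^2 + 7λ + 6 = 0.
Eigenvalues λ = -1, -6.
For λ=-1: (A-λI) row 1 is [-15, 15], so an eigenvector is (-1, -1).
For λ=-6: (A-λI) row 1 is [-10, 15], so an eigenvector is (-3, -2).
General solution: c_1e^(-t)(-1,-1) + c_2e^(-6t)(-3,-2).

x(t) = -c_1e^(-t) - 3c_2e^(-6t), y(t) = -c_1e^(-t) - 2c_2e^(-6t)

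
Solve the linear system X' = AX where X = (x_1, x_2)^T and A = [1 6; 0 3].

x_1(t) = -3K_1e^(3t) - K_2e^(t), x_2(t) = -K_1e^(3t)

Coefficient matrix A = [[1, 6], [0, 3]].
Characteristic polynomial det(A - λI) = λ^2 - 4λ + 3 = 0.
Eigenvalues λ = 3, 1.
For λ=3: (A-λI) row 1 is [-2, 6], so an eigenvector is (-3, -1).
For λ=1: (A-λI) row 1 is [0, 6], so an eigenvector is (-1, 0).
General solution: K_1e^(3t)(-3,-1) + K_2e^(t)(-1,0).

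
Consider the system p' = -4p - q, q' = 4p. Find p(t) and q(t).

Coefficient matrix A = [[-4, -1], [4, 0]].
Characteristic polynomial det(A - λI) = λ^2 + 4λ + 4 = 0.
Single eigenvalue λ = -2 with algebraic multiplicity 2.
Eigenvector v = (-1,2); generalized eigenvector w with (A-λI)w=v is (-1,3).
General solution: e^(-2t)[c_1·v + c_2·(t·v + w)].

p(t) = -c_1e^(-2t) - c_2te^(-2t) - c_2e^(-2t), q(t) = 2c_1e^(-2t) + 2c_2te^(-2t) + 3c_2e^(-2t)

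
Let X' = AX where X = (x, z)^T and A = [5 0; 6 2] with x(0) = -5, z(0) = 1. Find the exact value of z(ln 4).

A = [[5,0],[6,2]]; eigenvalues λ = 5, 2.
Eigenvectors: (-1,-2) for λ=5, (0,1) for λ=2.
From the initial condition, c_1 = 5, c_2 = 11.
z(ln 4) = (5)(4^5)(-2) + (11)(4^2)(1) = -10064.

-10064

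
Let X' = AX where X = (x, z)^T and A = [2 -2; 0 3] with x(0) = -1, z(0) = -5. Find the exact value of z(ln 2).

A = [[2,-2],[0,3]]; eigenvalues λ = 3, 2.
Eigenvectors: (2,-1) for λ=3, (1,0) for λ=2.
From the initial condition, c_1 = 5, c_2 = -11.
z(ln 2) = (5)(2^3)(-1) + (-11)(2^2)(0) = -40.

-40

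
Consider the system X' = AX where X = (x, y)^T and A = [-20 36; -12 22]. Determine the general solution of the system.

Coefficient matrix A = [[-20, 36], [-12, 22]].
Characteristic polynomial det(A - λI) = λ^2 - 2λ - 8 = 0.
Eigenvalues λ = -2, 4.
For λ=-2: (A-λI) row 1 is [-18, 36], so an eigenvector is (2, 1).
For λ=4: (A-λI) row 1 is [-24, 36], so an eigenvector is (-3, -2).
General solution: C_1e^(-2t)(2,1) + C_2e^(4t)(-3,-2).

x(t) = 2C_1e^(-2t) - 3C_2e^(4t), y(t) = C_1e^(-2t) - 2C_2e^(4t)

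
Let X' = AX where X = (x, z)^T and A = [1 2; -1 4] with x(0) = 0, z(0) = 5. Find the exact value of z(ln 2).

60

A = [[1,2],[-1,4]]; eigenvalues λ = 2, 3.
Eigenvectors: (2,1) for λ=2, (-1,-1) for λ=3.
From the initial condition, c_1 = -5, c_2 = -10.
z(ln 2) = (-5)(2^2)(1) + (-10)(2^3)(-1) = 60.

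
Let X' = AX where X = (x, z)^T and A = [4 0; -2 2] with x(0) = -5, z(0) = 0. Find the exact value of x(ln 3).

A = [[4,0],[-2,2]]; eigenvalues λ = 4, 2.
Eigenvectors: (1,-1) for λ=4, (0,1) for λ=2.
From the initial condition, c_1 = -5, c_2 = -5.
x(ln 3) = (-5)(3^4)(1) + (-5)(3^2)(0) = -405.

-405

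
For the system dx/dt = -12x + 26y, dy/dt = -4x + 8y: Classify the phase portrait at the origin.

A = [[-12,26],[-4,8]]; det(A-λI) = λ^2 + 4λ + 8.
λ = -2 ± 2i: negative real part.

stable spiral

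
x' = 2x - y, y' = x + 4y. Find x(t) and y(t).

Coefficient matrix A = [[2, -1], [1, 4]].
Characteristic polynomial det(A - λI) = λ^2 - 6λ + 9 = 0.
Single eigenvalue λ = 3 with algebraic multiplicity 2.
Eigenvector v = (-1,1); generalized eigenvector w with (A-λI)w=v is (-2,3).
General solution: e^(3t)[K_1·v + K_2·(t·v + w)].

x(t) = -K_1e^(3t) - K_2te^(3t) - 2K_2e^(3t), y(t) = K_1e^(3t) + K_2te^(3t) + 3K_2e^(3t)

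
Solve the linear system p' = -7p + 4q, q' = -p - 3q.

p(t) = -2K_1e^(-5t) - 2K_2te^(-5t) - K_2e^(-5t), q(t) = -K_1e^(-5t) - K_2te^(-5t) - K_2e^(-5t)

Coefficient matrix A = [[-7, 4], [-1, -3]].
Characteristic polynomial det(A - λI) = λ^2 + 10λ + 25 = 0.
Single eigenvalue λ = -5 with algebraic multiplicity 2.
Eigenvector v = (-2,-1); generalized eigenvector w with (A-λI)w=v is (-1,-1).
General solution: e^(-5t)[K_1·v + K_2·(t·v + w)].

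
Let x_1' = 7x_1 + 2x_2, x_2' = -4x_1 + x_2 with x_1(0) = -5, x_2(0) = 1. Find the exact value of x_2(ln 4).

8704

A = [[7,2],[-4,1]]; eigenvalues λ = 3, 5.
Eigenvectors: (1,-2) for λ=3, (-1,1) for λ=5.
From the initial condition, c_1 = 4, c_2 = 9.
x_2(ln 4) = (4)(4^3)(-2) + (9)(4^5)(1) = 8704.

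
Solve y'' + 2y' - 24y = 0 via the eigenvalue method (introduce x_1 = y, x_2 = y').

y(t) = K_1e^(4t) + K_2e^(-6t)

Let x_1 = y, x_2 = y'. Then x_1' = x_2 and x_2' = 24x_1 - 2x_2.
A = [[0,1],[24,-2]]; det(A-λI) = λ^2 + 2λ - 24.
Eigenvalues λ = 4, -6 with eigenvectors (1,4), (1,-6).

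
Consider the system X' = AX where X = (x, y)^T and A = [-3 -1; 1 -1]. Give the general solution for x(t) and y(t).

Coefficient matrix A = [[-3, -1], [1, -1]].
Characteristic polynomial det(A - λI) = λ^2 + 4λ + 4 = 0.
Single eigenvalue λ = -2 with algebraic multiplicity 2.
Eigenvector v = (1,-1); generalized eigenvector w with (A-λI)w=v is (1,-2).
General solution: e^(-2t)[C_1·v + C_2·(t·v + w)].

x(t) = C_1e^(-2t) + C_2te^(-2t) + C_2e^(-2t), y(t) = -C_1e^(-2t) - C_2te^(-2t) - 2C_2e^(-2t)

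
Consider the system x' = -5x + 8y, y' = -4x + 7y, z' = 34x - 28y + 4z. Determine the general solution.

Coefficient matrix A = [[-5, 8, 0], [-4, 7, 0], [34, -28, 4]].
det(A - λI) = 0 gives eigenvalues λ = 4, -1, 3.
For λ=4: eigenvector (0,0,1).
For λ=-1: eigenvector (2,1,-8).
For λ=3: eigenvector (-1,-1,6).
General solution: C_1e^(4t)(0,0,1) + C_2e^(-t)(2,1,-8) + C_3e^(3t)(-1,-1,6).

x(t) = 2C_2e^(-t) - C_3e^(3t), y(t) = C_2e^(-t) - C_3e^(3t), z(t) = C_1e^(4t) - 8C_2e^(-t) + 6C_3e^(3t)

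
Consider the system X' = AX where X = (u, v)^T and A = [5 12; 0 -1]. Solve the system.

u(t) = c_1e^(5t) + 2c_2e^(-t), v(t) = -c_2e^(-t)

Coefficient matrix A = [[5, 12], [0, -1]].
Characteristic polynomial det(A - λI) = λ^2 - 4λ - 5 = 0.
Eigenvalues λ = 5, -1.
For λ=5: (A-λI) row 1 is [0, 12], so an eigenvector is (1, 0).
For λ=-1: (A-λI) row 1 is [6, 12], so an eigenvector is (2, -1).
General solution: c_1e^(5t)(1,0) + c_2e^(-t)(2,-1).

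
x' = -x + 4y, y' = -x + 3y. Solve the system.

x(t) = 2c_1e^(t) + 2c_2te^(t) - c_2e^(t), y(t) = c_1e^(t) + c_2te^(t)

Coefficient matrix A = [[-1, 4], [-1, 3]].
Characteristic polynomial det(A - λI) = λ^2 - 2λ + 1 = 0.
Single eigenvalue λ = 1 with algebraic multiplicity 2.
Eigenvector v = (2,1); generalized eigenvector w with (A-λI)w=v is (-1,0).
General solution: e^(t)[c_1·v + c_2·(t·v + w)].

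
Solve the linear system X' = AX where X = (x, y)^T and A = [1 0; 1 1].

x(t) = -c_2e^(t), y(t) = -c_1e^(t) - c_2te^(t) - 3c_2e^(t)

Coefficient matrix A = [[1, 0], [1, 1]].
Characteristic polynomial det(A - λI) = λ^2 - 2λ + 1 = 0.
Single eigenvalue λ = 1 with algebraic multiplicity 2.
Eigenvector v = (0,-1); generalized eigenvector w with (A-λI)w=v is (-1,-3).
General solution: e^(t)[c_1·v + c_2·(t·v + w)].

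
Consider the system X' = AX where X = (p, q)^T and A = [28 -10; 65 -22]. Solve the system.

p(t) = c_1e^(3t)sin(5t) + c_1e^(3t)cos(5t) + c_2e^(3t)sin(5t) - c_2e^(3t)cos(5t), q(t) = 3c_1e^(3t)sin(5t) + 2c_1e^(3t)cos(5t) + 2c_2e^(3t)sin(5t) - 3c_2e^(3t)cos(5t)

Coefficient matrix A = [[28, -10], [65, -22]].
Characteristic polynomial det(A - λI) = λ^2 - 6λ + 34 = 0.
Eigenvalues λ = 3 ± 5i (complex conjugate pair).
For λ=3+5i: an eigenvector is (1,2) - i(1,3) = (1 - i, 2 - 3i).
A real fundamental pair from Re and Im of e^((3+5i)t)v: X_1 = e^(3t)(cos(5t)·(1,2) + sin(5t)·(1,3)), X_2 = e^(3t)(sin(5t)·(1,2) - cos(5t)·(1,3)).
General solution: c_1X_1 + c_2X_2.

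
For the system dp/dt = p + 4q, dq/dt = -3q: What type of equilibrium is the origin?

A = [[1,4],[0,-3]]; det(A-λI) = λ^2 + 2λ - 3.
λ = -3, 1: opposite signs.

saddle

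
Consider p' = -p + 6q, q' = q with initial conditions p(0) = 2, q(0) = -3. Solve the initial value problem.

p(t) = -9e^(t) + 11e^(-t), q(t) = -3e^(t)

Coefficient matrix A = [[-1, 6], [0, 1]].
Characteristic polynomial det(A - λI) = λ^2 - 1 = 0.
Eigenvalues λ = -1, 1.
For λ=-1: (A-λI) row 1 is [0, 6], so an eigenvector is (1, 0).
For λ=1: (A-λI) row 1 is [-2, 6], so an eigenvector is (-3, -1).
General solution: K_1e^(-t)(1,0) + K_2e^(t)(-3,-1).
Applying p(0)=2, q(0)=-3 gives K_1=11, K_2=3.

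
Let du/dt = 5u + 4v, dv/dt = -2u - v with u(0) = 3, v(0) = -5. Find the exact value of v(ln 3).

A = [[5,4],[-2,-1]]; eigenvalues λ = 1, 3.
Eigenvectors: (-1,1) for λ=1, (2,-1) for λ=3.
From the initial condition, c_1 = -7, c_2 = -2.
v(ln 3) = (-7)(3^1)(1) + (-2)(3^3)(-1) = 33.

33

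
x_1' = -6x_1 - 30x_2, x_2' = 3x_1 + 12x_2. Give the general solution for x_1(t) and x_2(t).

Coefficient matrix A = [[-6, -30], [3, 12]].
Characteristic polynomial det(A - λI) = λ^2 - 6λ + 18 = 0.
Eigenvalues λ = 3 ± 3i (complex conjugate pair).
For λ=3+3i: an eigenvector is (-3,1) - i(-1,0) = (-3 + i, 1).
A real fundamental pair from Re and Im of e^((3+3i)t)v: X_1 = e^(3t)(cos(3t)·(-3,1) + sin(3t)·(-1,0)), X_2 = e^(3t)(sin(3t)·(-3,1) - cos(3t)·(-1,0)).
General solution: C_1X_1 + C_2X_2.

x_1(t) = -C_1e^(3t)sin(3t) - 3C_1e^(3t)cos(3t) - 3C_2e^(3t)sin(3t) + C_2e^(3t)cos(3t), x_2(t) = C_1e^(3t)cos(3t) + C_2e^(3t)sin(3t)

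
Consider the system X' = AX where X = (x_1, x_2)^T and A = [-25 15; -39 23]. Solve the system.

Coefficient matrix A = [[-25, 15], [-39, 23]].
Characteristic polynomial det(A - λI) = λ^2 + 2λ + 10 = 0.
Eigenvalues λ = -1 ± 3i (complex conjugate pair).
For λ=-1+3i: an eigenvector is (-1,-2) - i(-2,-3) = (-1 + 2i, -2 + 3i).
A real fundamental pair from Re and Im of e^((-1+3i)t)v: X_1 = e^(-t)(cos(3t)·(-1,-2) + sin(3t)·(-2,-3)), X_2 = e^(-t)(sin(3t)·(-1,-2) - cos(3t)·(-2,-3)).
General solution: C_1X_1 + C_2X_2.

x_1(t) = -2C_1e^(-t)sin(3t) - C_1e^(-t)cos(3t) - C_2e^(-t)sin(3t) + 2C_2e^(-t)cos(3t), x_2(t) = -3C_1e^(-t)sin(3t) - 2C_1e^(-t)cos(3t) - 2C_2e^(-t)sin(3t) + 3C_2e^(-t)cos(3t)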